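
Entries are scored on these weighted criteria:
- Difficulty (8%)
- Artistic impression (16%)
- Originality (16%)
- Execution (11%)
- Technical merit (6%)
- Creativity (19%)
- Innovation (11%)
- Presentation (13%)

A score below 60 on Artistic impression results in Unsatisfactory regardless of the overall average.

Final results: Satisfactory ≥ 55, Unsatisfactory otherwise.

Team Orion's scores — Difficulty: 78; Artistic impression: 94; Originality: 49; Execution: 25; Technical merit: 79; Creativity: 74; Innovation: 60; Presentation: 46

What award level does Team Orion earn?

Artistic impression score 94 ≥ 60: minimum met.
Weighted total:
  Difficulty 78 × 0.08 = 6.24
  Artistic impression 94 × 0.16 = 15.04
  Originality 49 × 0.16 = 7.84
  Execution 25 × 0.11 = 2.75
  Technical merit 79 × 0.06 = 4.74
  Creativity 74 × 0.19 = 14.06
  Innovation 60 × 0.11 = 6.6
  Presentation 46 × 0.13 = 5.98
Sum = 63.25
63.25 ≥ 55 → Satisfactory

Satisfactory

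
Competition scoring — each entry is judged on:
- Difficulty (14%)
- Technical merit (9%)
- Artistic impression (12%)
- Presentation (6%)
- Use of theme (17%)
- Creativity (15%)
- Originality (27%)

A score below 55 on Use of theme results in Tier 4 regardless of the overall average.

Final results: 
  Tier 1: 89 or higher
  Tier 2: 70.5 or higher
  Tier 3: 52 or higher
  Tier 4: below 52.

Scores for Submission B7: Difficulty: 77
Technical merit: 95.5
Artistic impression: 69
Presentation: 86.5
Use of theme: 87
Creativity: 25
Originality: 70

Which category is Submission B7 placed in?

Use of theme score 87 ≥ 55: minimum met.
Weighted total:
  Difficulty 77 × 0.14 = 10.78
  Technical merit 95.5 × 0.09 = 8.595
  Artistic impression 69 × 0.12 = 8.28
  Presentation 86.5 × 0.06 = 5.19
  Use of theme 87 × 0.17 = 14.79
  Creativity 25 × 0.15 = 3.75
  Originality 70 × 0.27 = 18.9
Sum = 70.285
70.285 is ≥ 52 and < 70.5 → Tier 3

Tier 3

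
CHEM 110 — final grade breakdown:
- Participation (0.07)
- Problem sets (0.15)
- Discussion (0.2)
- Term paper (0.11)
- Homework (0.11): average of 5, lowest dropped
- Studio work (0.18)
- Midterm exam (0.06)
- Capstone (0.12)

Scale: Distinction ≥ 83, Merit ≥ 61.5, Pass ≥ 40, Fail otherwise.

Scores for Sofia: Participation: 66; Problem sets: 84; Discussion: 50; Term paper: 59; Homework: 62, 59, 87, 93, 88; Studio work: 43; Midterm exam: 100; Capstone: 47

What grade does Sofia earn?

Merit

Homework: drop 59 → average of remaining 4 = 330/4 = 82.5
Weighted total:
  Participation 66 × 0.07 = 4.62
  Problem sets 84 × 0.15 = 12.6
  Discussion 50 × 0.2 = 10
  Term paper 59 × 0.11 = 6.49
  Homework 82.5 × 0.11 = 9.075
  Studio work 43 × 0.18 = 7.74
  Midterm exam 100 × 0.06 = 6
  Capstone 47 × 0.12 = 5.64
Sum = 62.165
62.165 is ≥ 61.5 and < 83 → Merit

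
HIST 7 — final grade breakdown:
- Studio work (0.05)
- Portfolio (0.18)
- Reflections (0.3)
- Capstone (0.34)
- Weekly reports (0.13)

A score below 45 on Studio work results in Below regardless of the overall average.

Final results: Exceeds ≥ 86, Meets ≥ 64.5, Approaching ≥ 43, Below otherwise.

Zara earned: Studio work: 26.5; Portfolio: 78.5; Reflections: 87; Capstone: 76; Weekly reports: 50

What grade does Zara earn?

Studio work score 26.5 < 45: minimum not met.
Weighted total:
  Studio work 26.5 × 0.05 = 1.325
  Portfolio 78.5 × 0.18 = 14.13
  Reflections 87 × 0.3 = 26.1
  Capstone 76 × 0.34 = 25.84
  Weekly reports 50 × 0.13 = 6.5
Sum = 73.895
Because the Studio work minimum was not met, the result is Below.

Below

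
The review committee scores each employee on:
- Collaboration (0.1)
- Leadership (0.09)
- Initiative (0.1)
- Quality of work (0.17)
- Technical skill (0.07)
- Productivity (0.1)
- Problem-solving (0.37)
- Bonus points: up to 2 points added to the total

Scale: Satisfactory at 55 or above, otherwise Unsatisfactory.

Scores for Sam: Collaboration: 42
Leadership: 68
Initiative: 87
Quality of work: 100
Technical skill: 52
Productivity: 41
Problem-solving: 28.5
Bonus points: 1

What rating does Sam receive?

Weighted total:
  Collaboration 42 × 0.1 = 4.2
  Leadership 68 × 0.09 = 6.12
  Initiative 87 × 0.1 = 8.7
  Quality of work 100 × 0.17 = 17
  Technical skill 52 × 0.07 = 3.64
  Productivity 41 × 0.1 = 4.1
  Problem-solving 28.5 × 0.37 = 10.545
Sum = 54.305
Bonus points: 54.305 + 1 = 55.305
55.305 ≥ 55 → Satisfactory

Satisfactory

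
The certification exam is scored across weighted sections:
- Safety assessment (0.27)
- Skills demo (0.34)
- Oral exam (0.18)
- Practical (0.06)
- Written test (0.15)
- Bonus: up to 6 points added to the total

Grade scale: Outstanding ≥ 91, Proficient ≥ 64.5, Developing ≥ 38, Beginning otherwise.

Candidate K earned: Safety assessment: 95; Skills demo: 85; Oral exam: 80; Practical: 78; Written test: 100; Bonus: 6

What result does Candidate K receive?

Weighted total:
  Safety assessment 95 × 0.27 = 25.65
  Skills demo 85 × 0.34 = 28.9
  Oral exam 80 × 0.18 = 14.4
  Practical 78 × 0.06 = 4.68
  Written test 100 × 0.15 = 15
Sum = 88.63
Bonus: 88.63 + 6 = 94.63
94.63 ≥ 91 → Outstanding

Outstanding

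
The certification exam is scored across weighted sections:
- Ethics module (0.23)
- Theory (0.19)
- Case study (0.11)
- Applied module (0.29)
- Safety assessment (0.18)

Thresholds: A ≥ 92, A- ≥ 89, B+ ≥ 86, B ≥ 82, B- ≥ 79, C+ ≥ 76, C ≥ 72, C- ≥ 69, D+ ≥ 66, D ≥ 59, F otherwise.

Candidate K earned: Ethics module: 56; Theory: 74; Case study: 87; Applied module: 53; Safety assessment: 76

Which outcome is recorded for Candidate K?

Weighted total:
  Ethics module 56 × 0.23 = 12.88
  Theory 74 × 0.19 = 14.06
  Case study 87 × 0.11 = 9.57
  Applied module 53 × 0.29 = 15.37
  Safety assessment 76 × 0.18 = 13.68
Sum = 65.56
65.56 is ≥ 59 and < 66 → D

D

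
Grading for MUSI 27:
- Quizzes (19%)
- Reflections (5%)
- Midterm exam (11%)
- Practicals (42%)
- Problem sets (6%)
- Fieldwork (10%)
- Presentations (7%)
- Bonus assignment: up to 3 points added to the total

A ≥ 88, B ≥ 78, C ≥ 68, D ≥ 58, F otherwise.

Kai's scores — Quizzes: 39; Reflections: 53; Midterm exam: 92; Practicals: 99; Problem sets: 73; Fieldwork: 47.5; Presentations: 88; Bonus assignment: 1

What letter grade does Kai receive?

Weighted total:
  Quizzes 39 × 0.19 = 7.41
  Reflections 53 × 0.05 = 2.65
  Midterm exam 92 × 0.11 = 10.12
  Practicals 99 × 0.42 = 41.58
  Problem sets 73 × 0.06 = 4.38
  Fieldwork 47.5 × 0.1 = 4.75
  Presentations 88 × 0.07 = 6.16
Sum = 77.05
Bonus assignment: 77.05 + 1 = 78.05
78.05 is ≥ 78 and < 88 → B

B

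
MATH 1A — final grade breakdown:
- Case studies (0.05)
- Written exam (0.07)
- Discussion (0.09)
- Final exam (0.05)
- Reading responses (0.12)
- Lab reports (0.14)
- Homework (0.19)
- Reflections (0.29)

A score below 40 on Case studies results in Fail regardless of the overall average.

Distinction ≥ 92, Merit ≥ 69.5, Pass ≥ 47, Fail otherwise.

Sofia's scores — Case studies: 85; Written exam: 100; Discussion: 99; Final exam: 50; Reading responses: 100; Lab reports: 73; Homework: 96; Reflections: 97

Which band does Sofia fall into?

Merit

Case studies score 85 ≥ 40: minimum met.
Weighted total:
  Case studies 85 × 0.05 = 4.25
  Written exam 100 × 0.07 = 7
  Discussion 99 × 0.09 = 8.91
  Final exam 50 × 0.05 = 2.5
  Reading responses 100 × 0.12 = 12
  Lab reports 73 × 0.14 = 10.22
  Homework 96 × 0.19 = 18.24
  Reflections 97 × 0.29 = 28.13
Sum = 91.25
91.25 is ≥ 69.5 and < 92 → Merit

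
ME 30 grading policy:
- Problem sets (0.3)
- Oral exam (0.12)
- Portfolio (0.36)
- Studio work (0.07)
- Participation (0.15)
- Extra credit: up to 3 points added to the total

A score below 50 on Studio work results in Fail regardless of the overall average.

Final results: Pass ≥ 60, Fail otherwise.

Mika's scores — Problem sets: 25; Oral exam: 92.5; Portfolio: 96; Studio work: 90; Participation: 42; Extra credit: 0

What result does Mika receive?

Studio work score 90 ≥ 50: minimum met.
Weighted total:
  Problem sets 25 × 0.3 = 7.5
  Oral exam 92.5 × 0.12 = 11.1
  Portfolio 96 × 0.36 = 34.56
  Studio work 90 × 0.07 = 6.3
  Participation 42 × 0.15 = 6.3
Sum = 65.76
Extra credit: 65.76 + 0 = 65.76
65.76 ≥ 60 → Pass

Pass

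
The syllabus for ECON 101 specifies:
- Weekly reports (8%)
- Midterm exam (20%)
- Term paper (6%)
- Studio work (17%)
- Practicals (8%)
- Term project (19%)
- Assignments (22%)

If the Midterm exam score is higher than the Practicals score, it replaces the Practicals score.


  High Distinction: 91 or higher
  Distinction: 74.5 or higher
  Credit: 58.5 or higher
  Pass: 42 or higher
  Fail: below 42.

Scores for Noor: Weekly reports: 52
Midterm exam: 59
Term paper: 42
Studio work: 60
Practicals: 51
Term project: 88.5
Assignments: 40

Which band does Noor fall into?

Midterm exam (59) > Practicals (51), so Practicals counts as 59.
Weighted total:
  Weekly reports 52 × 0.08 = 4.16
  Midterm exam 59 × 0.2 = 11.8
  Term paper 42 × 0.06 = 2.52
  Studio work 60 × 0.17 = 10.2
  Practicals 59 × 0.08 = 4.72
  Term project 88.5 × 0.19 = 16.815
  Assignments 40 × 0.22 = 8.8
Sum = 59.015
59.015 is ≥ 58.5 and < 74.5 → Credit

Credit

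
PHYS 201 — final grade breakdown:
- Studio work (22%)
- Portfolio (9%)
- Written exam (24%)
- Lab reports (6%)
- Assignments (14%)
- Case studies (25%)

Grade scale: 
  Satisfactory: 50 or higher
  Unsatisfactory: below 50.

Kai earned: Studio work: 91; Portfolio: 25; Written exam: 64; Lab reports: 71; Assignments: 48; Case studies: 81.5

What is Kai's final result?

Weighted total:
  Studio work 91 × 0.22 = 20.02
  Portfolio 25 × 0.09 = 2.25
  Written exam 64 × 0.24 = 15.36
  Lab reports 71 × 0.06 = 4.26
  Assignments 48 × 0.14 = 6.72
  Case studies 81.5 × 0.25 = 20.375
Sum = 68.985
68.985 ≥ 50 → Satisfactory

Satisfactory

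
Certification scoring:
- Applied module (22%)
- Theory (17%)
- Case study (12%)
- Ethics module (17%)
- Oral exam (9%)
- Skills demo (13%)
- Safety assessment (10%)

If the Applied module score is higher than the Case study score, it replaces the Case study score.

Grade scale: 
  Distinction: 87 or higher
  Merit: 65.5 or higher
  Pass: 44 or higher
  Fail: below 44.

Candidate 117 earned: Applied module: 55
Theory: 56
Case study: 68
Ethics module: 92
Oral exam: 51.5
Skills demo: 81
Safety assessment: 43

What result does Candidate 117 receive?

Applied module (55) ≤ Case study (68), so Case study stays at 68.
Weighted total:
  Applied module 55 × 0.22 = 12.1
  Theory 56 × 0.17 = 9.52
  Case study 68 × 0.12 = 8.16
  Ethics module 92 × 0.17 = 15.64
  Oral exam 51.5 × 0.09 = 4.635
  Skills demo 81 × 0.13 = 10.53
  Safety assessment 43 × 0.1 = 4.3
Sum = 64.885
64.885 is ≥ 44 and < 65.5 → Pass

Pass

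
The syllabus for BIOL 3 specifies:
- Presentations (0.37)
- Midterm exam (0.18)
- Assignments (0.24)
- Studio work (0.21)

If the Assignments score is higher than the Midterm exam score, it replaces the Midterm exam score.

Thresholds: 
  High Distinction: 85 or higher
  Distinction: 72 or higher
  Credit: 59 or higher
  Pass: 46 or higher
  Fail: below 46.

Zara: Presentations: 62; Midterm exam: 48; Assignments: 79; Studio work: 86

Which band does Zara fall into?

Assignments (79) > Midterm exam (48), so Midterm exam counts as 79.
Weighted total:
  Presentations 62 × 0.37 = 22.94
  Midterm exam 79 × 0.18 = 14.22
  Assignments 79 × 0.24 = 18.96
  Studio work 86 × 0.21 = 18.06
Sum = 74.18
74.18 is ≥ 72 and < 85 → Distinction

Distinction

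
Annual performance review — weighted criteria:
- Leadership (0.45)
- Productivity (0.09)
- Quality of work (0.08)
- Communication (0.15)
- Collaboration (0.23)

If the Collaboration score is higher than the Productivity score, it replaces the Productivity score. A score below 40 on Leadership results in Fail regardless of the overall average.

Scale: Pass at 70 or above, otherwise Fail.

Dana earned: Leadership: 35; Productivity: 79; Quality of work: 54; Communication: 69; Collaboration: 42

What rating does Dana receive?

Fail

Collaboration (42) ≤ Productivity (79), so Productivity stays at 79.
Leadership score 35 < 40: minimum not met.
Weighted total:
  Leadership 35 × 0.45 = 15.75
  Productivity 79 × 0.09 = 7.11
  Quality of work 54 × 0.08 = 4.32
  Communication 69 × 0.15 = 10.35
  Collaboration 42 × 0.23 = 9.66
Sum = 47.19
Because the Leadership minimum was not met, the result is Fail.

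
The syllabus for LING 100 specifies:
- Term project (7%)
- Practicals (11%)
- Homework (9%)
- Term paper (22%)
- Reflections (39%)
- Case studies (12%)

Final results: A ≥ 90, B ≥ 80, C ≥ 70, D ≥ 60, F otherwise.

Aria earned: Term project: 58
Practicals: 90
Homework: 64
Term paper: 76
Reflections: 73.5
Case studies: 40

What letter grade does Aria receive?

Weighted total:
  Term project 58 × 0.07 = 4.06
  Practicals 90 × 0.11 = 9.9
  Homework 64 × 0.09 = 5.76
  Term paper 76 × 0.22 = 16.72
  Reflections 73.5 × 0.39 = 28.665
  Case studies 40 × 0.12 = 4.8
Sum = 69.905
69.905 is ≥ 60 and < 70 → D

D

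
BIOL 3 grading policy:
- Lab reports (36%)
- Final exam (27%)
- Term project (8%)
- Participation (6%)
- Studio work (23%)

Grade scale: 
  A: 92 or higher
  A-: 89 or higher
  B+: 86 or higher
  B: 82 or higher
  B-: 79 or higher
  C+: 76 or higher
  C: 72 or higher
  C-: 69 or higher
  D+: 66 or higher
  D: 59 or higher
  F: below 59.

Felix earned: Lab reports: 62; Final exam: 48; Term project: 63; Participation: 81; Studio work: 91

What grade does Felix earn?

Weighted total:
  Lab reports 62 × 0.36 = 22.32
  Final exam 48 × 0.27 = 12.96
  Term project 63 × 0.08 = 5.04
  Participation 81 × 0.06 = 4.86
  Studio work 91 × 0.23 = 20.93
Sum = 66.11
66.11 is ≥ 66 and < 69 → D+

D+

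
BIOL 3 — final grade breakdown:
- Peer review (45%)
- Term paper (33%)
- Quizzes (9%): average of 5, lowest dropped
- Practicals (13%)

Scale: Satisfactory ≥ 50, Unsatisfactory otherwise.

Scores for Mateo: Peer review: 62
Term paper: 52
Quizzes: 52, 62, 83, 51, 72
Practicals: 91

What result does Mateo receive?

Satisfactory

Quizzes: drop 51 → average of remaining 4 = 269/4 = 67.25
Weighted total:
  Peer review 62 × 0.45 = 27.9
  Term paper 52 × 0.33 = 17.16
  Quizzes 67.25 × 0.09 = 6.0525
  Practicals 91 × 0.13 = 11.83
Sum = 62.9425
62.9425 ≥ 50 → Satisfactory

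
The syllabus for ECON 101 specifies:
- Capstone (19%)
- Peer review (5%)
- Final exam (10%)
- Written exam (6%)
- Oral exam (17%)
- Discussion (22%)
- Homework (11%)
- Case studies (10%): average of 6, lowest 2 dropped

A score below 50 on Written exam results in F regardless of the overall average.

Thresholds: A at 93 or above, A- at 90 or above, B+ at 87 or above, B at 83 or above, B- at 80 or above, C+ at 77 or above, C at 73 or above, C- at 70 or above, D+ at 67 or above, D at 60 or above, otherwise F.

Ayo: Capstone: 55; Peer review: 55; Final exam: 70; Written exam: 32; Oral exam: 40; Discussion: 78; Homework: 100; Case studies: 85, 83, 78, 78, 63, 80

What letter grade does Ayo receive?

F

Case studies: drop 63, 78 → average of remaining 4 = 326/4 = 81.5
Written exam score 32 < 50: minimum not met.
Weighted total:
  Capstone 55 × 0.19 = 10.45
  Peer review 55 × 0.05 = 2.75
  Final exam 70 × 0.1 = 7
  Written exam 32 × 0.06 = 1.92
  Oral exam 40 × 0.17 = 6.8
  Discussion 78 × 0.22 = 17.16
  Homework 100 × 0.11 = 11
  Case studies 81.5 × 0.1 = 8.15
Sum = 65.23
Because the Written exam minimum was not met, the result is F.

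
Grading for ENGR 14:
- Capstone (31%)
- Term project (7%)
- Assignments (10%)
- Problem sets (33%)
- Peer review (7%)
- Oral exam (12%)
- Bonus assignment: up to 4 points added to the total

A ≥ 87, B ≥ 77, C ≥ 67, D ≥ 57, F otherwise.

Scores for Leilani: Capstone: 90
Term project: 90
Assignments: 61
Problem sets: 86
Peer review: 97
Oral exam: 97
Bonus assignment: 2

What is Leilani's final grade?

A

Weighted total:
  Capstone 90 × 0.31 = 27.9
  Term project 90 × 0.07 = 6.3
  Assignments 61 × 0.1 = 6.1
  Problem sets 86 × 0.33 = 28.38
  Peer review 97 × 0.07 = 6.79
  Oral exam 97 × 0.12 = 11.64
Sum = 87.11
Bonus assignment: 87.11 + 2 = 89.11
89.11 ≥ 87 → A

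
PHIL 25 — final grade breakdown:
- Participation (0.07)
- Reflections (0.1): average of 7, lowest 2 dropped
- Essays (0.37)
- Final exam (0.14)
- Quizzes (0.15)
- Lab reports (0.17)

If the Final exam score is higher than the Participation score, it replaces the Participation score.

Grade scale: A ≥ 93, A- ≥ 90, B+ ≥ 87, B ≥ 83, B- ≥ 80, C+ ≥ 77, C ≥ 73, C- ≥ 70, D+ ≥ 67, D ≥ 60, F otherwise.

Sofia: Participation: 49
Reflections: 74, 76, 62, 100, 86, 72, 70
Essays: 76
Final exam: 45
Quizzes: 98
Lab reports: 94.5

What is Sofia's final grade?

Reflections: drop 62, 70 → average of remaining 5 = 408/5 = 81.6
Final exam (45) ≤ Participation (49), so Participation stays at 49.
Weighted total:
  Participation 49 × 0.07 = 3.43
  Reflections 81.6 × 0.1 = 8.16
  Essays 76 × 0.37 = 28.12
  Final exam 45 × 0.14 = 6.3
  Quizzes 98 × 0.15 = 14.7
  Lab reports 94.5 × 0.17 = 16.065
Sum = 76.775
76.775 is ≥ 73 and < 77 → C

C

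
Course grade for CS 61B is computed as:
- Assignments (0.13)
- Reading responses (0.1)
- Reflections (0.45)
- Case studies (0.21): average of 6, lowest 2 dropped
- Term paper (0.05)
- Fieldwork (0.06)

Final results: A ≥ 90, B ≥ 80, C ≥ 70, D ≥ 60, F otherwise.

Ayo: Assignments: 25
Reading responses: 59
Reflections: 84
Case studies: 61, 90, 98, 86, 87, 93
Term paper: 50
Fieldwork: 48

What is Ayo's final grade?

Case studies: drop 61, 86 → average of remaining 4 = 368/4 = 92
Weighted total:
  Assignments 25 × 0.13 = 3.25
  Reading responses 59 × 0.1 = 5.9
  Reflections 84 × 0.45 = 37.8
  Case studies 92 × 0.21 = 19.32
  Term paper 50 × 0.05 = 2.5
  Fieldwork 48 × 0.06 = 2.88
Sum = 71.65
71.65 is ≥ 70 and < 80 → C

C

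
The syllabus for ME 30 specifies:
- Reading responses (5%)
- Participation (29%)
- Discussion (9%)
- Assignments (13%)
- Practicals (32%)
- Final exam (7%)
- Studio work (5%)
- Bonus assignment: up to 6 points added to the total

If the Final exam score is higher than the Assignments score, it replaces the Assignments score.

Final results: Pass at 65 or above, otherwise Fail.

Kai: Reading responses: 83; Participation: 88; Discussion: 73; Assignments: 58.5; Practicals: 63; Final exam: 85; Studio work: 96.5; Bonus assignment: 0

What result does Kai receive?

Pass

Final exam (85) > Assignments (58.5), so Assignments counts as 85.
Weighted total:
  Reading responses 83 × 0.05 = 4.15
  Participation 88 × 0.29 = 25.52
  Discussion 73 × 0.09 = 6.57
  Assignments 85 × 0.13 = 11.05
  Practicals 63 × 0.32 = 20.16
  Final exam 85 × 0.07 = 5.95
  Studio work 96.5 × 0.05 = 4.825
Sum = 78.225
Bonus assignment: 78.225 + 0 = 78.225
78.225 ≥ 65 → Pass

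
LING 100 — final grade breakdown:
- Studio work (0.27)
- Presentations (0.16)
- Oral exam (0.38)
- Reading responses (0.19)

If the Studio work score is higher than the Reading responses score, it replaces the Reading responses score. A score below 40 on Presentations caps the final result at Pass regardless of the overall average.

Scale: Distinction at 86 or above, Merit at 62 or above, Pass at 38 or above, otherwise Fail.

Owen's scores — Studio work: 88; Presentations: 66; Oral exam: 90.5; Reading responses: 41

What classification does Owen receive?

Studio work (88) > Reading responses (41), so Reading responses counts as 88.
Presentations score 66 ≥ 40: minimum met.
Weighted total:
  Studio work 88 × 0.27 = 23.76
  Presentations 66 × 0.16 = 10.56
  Oral exam 90.5 × 0.38 = 34.39
  Reading responses 88 × 0.19 = 16.72
Sum = 85.43
85.43 is ≥ 62 and < 86 → Merit

Merit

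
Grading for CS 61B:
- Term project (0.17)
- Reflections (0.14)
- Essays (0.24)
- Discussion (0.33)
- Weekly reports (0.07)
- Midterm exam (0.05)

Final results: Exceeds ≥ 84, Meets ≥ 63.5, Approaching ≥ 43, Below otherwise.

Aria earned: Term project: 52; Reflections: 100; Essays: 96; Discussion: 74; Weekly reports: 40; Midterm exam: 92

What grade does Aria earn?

Meets

Weighted total:
  Term project 52 × 0.17 = 8.84
  Reflections 100 × 0.14 = 14
  Essays 96 × 0.24 = 23.04
  Discussion 74 × 0.33 = 24.42
  Weekly reports 40 × 0.07 = 2.8
  Midterm exam 92 × 0.05 = 4.6
Sum = 77.7
77.7 is ≥ 63.5 and < 84 → Meets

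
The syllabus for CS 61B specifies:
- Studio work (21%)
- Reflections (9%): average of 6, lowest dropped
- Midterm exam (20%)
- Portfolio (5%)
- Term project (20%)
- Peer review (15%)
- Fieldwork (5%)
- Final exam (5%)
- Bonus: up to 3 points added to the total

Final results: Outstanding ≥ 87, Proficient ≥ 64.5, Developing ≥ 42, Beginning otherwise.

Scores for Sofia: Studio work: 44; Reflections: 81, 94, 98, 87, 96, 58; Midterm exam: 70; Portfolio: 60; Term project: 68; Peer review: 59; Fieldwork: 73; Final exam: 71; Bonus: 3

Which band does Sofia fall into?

Proficient

Reflections: drop 58 → average of remaining 5 = 456/5 = 91.2
Weighted total:
  Studio work 44 × 0.21 = 9.24
  Reflections 91.2 × 0.09 = 8.208
  Midterm exam 70 × 0.2 = 14
  Portfolio 60 × 0.05 = 3
  Term project 68 × 0.2 = 13.6
  Peer review 59 × 0.15 = 8.85
  Fieldwork 73 × 0.05 = 3.65
  Final exam 71 × 0.05 = 3.55
Sum = 64.098
Bonus: 64.098 + 3 = 67.098
67.098 is ≥ 64.5 and < 87 → Proficient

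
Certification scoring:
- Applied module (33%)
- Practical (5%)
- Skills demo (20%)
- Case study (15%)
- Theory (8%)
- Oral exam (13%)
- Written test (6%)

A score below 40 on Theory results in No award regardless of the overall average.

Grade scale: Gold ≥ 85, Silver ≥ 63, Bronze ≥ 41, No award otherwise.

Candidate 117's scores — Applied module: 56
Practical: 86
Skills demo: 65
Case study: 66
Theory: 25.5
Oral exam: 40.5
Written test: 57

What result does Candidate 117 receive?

No award

Theory score 25.5 < 40: minimum not met.
Weighted total:
  Applied module 56 × 0.33 = 18.48
  Practical 86 × 0.05 = 4.3
  Skills demo 65 × 0.2 = 13
  Case study 66 × 0.15 = 9.9
  Theory 25.5 × 0.08 = 2.04
  Oral exam 40.5 × 0.13 = 5.265
  Written test 57 × 0.06 = 3.42
Sum = 56.405
Because the Theory minimum was not met, the result is No award.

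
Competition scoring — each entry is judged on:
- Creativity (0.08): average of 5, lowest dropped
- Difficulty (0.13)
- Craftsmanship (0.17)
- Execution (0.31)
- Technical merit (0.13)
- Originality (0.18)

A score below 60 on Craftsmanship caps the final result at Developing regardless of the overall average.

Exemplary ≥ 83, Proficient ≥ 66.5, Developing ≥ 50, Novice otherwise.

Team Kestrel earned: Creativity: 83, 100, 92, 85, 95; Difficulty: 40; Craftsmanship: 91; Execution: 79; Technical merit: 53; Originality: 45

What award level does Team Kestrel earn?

Creativity: drop 83 → average of remaining 4 = 372/4 = 93
Craftsmanship score 91 ≥ 60: minimum met.
Weighted total:
  Creativity 93 × 0.08 = 7.44
  Difficulty 40 × 0.13 = 5.2
  Craftsmanship 91 × 0.17 = 15.47
  Execution 79 × 0.31 = 24.49
  Technical merit 53 × 0.13 = 6.89
  Originality 45 × 0.18 = 8.1
Sum = 67.59
67.59 is ≥ 66.5 and < 83 → Proficient

Proficient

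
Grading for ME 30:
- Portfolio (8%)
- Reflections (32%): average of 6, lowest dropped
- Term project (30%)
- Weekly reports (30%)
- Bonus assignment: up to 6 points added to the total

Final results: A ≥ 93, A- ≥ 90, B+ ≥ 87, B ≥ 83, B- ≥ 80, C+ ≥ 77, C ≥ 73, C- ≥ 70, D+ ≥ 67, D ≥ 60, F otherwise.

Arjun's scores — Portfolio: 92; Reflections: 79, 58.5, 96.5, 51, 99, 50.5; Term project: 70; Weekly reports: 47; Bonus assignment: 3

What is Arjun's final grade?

C-

Reflections: drop 50.5 → average of remaining 5 = 384/5 = 76.8
Weighted total:
  Portfolio 92 × 0.08 = 7.36
  Reflections 76.8 × 0.32 = 24.576
  Term project 70 × 0.3 = 21
  Weekly reports 47 × 0.3 = 14.1
Sum = 67.036
Bonus assignment: 67.036 + 3 = 70.036
70.036 is ≥ 70 and < 73 → C-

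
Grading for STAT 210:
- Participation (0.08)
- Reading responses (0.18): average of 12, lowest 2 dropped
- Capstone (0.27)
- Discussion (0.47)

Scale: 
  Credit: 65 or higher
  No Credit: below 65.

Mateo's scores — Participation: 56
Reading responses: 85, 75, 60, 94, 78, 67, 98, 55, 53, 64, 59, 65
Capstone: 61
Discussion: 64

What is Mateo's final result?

Reading responses: drop 53, 55 → average of remaining 10 = 745/10 = 74.5
Weighted total:
  Participation 56 × 0.08 = 4.48
  Reading responses 74.5 × 0.18 = 13.41
  Capstone 61 × 0.27 = 16.47
  Discussion 64 × 0.47 = 30.08
Sum = 64.44
64.44 < 65 → No Credit

No Credit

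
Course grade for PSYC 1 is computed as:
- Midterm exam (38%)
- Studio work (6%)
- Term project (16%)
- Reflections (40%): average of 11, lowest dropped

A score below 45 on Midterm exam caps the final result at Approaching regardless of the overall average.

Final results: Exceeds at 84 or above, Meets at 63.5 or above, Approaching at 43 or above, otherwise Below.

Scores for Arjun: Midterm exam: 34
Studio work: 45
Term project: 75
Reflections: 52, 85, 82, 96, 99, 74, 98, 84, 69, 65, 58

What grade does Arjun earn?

Approaching

Reflections: drop 52 → average of remaining 10 = 810/10 = 81
Midterm exam score 34 < 45: minimum not met.
Weighted total:
  Midterm exam 34 × 0.38 = 12.92
  Studio work 45 × 0.06 = 2.7
  Term project 75 × 0.16 = 12
  Reflections 81 × 0.4 = 32.4
Sum = 60.02
60.02 would be Approaching; cap at Approaching applies → Approaching.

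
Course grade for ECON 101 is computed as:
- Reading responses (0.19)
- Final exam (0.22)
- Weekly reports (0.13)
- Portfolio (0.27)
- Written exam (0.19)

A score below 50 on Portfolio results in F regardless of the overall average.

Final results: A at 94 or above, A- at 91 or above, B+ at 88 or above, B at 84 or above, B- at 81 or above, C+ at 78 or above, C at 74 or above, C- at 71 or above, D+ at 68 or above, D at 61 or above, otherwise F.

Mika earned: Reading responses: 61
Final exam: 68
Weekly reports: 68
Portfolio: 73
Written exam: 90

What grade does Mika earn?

C-

Portfolio score 73 ≥ 50: minimum met.
Weighted total:
  Reading responses 61 × 0.19 = 11.59
  Final exam 68 × 0.22 = 14.96
  Weekly reports 68 × 0.13 = 8.84
  Portfolio 73 × 0.27 = 19.71
  Written exam 90 × 0.19 = 17.1
Sum = 72.2
72.2 is ≥ 71 and < 74 → C-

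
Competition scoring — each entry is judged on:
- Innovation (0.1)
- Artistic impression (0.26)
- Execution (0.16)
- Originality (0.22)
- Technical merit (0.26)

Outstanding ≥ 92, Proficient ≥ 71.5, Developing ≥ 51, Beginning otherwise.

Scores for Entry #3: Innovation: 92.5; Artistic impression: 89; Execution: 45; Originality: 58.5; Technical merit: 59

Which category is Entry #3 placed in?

Developing

Weighted total:
  Innovation 92.5 × 0.1 = 9.25
  Artistic impression 89 × 0.26 = 23.14
  Execution 45 × 0.16 = 7.2
  Originality 58.5 × 0.22 = 12.87
  Technical merit 59 × 0.26 = 15.34
Sum = 67.8
67.8 is ≥ 51 and < 71.5 → Developing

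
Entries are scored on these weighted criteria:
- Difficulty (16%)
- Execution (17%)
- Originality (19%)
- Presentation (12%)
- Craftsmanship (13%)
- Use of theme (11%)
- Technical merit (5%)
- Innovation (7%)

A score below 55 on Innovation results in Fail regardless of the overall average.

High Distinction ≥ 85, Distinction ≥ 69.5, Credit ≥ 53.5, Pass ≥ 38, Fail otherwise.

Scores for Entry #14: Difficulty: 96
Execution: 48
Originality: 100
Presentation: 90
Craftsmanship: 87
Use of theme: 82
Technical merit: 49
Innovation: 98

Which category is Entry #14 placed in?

Innovation score 98 ≥ 55: minimum met.
Weighted total:
  Difficulty 96 × 0.16 = 15.36
  Execution 48 × 0.17 = 8.16
  Originality 100 × 0.19 = 19
  Presentation 90 × 0.12 = 10.8
  Craftsmanship 87 × 0.13 = 11.31
  Use of theme 82 × 0.11 = 9.02
  Technical merit 49 × 0.05 = 2.45
  Innovation 98 × 0.07 = 6.86
Sum = 82.96
82.96 is ≥ 69.5 and < 85 → Distinction

Distinction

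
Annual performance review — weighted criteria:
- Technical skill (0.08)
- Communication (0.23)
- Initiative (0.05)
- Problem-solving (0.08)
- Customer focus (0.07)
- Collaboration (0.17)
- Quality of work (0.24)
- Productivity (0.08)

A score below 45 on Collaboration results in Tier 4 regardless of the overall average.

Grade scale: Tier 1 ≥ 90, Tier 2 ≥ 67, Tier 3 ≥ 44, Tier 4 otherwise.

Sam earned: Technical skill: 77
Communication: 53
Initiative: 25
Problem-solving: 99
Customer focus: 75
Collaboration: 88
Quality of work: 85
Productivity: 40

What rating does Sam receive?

Tier 2

Collaboration score 88 ≥ 45: minimum met.
Weighted total:
  Technical skill 77 × 0.08 = 6.16
  Communication 53 × 0.23 = 12.19
  Initiative 25 × 0.05 = 1.25
  Problem-solving 99 × 0.08 = 7.92
  Customer focus 75 × 0.07 = 5.25
  Collaboration 88 × 0.17 = 14.96
  Quality of work 85 × 0.24 = 20.4
  Productivity 40 × 0.08 = 3.2
Sum = 71.33
71.33 is ≥ 67 and < 90 → Tier 2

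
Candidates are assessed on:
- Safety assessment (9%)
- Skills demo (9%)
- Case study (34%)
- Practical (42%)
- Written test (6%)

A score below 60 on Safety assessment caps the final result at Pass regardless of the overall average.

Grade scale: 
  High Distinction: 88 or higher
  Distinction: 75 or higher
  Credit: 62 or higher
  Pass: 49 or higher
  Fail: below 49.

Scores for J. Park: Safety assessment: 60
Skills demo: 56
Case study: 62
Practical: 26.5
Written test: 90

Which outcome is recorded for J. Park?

Fail

Safety assessment score 60 ≥ 60: minimum met.
Weighted total:
  Safety assessment 60 × 0.09 = 5.4
  Skills demo 56 × 0.09 = 5.04
  Case study 62 × 0.34 = 21.08
  Practical 26.5 × 0.42 = 11.13
  Written test 90 × 0.06 = 5.4
Sum = 48.05
48.05 < 49 → Fail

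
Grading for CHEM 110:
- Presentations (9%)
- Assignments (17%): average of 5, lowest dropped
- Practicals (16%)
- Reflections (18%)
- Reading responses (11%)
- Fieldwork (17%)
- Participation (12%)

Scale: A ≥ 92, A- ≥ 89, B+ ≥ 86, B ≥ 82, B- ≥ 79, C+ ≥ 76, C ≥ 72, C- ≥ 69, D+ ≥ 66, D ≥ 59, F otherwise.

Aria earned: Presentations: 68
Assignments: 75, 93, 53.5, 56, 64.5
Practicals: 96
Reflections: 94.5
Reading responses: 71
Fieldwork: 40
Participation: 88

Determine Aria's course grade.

C

Assignments: drop 53.5 → average of remaining 4 = 288.5/4 = 72.125
Weighted total:
  Presentations 68 × 0.09 = 6.12
  Assignments 72.125 × 0.17 = 12.26125
  Practicals 96 × 0.16 = 15.36
  Reflections 94.5 × 0.18 = 17.01
  Reading responses 71 × 0.11 = 7.81
  Fieldwork 40 × 0.17 = 6.8
  Participation 88 × 0.12 = 10.56
Sum = 75.92125
75.92125 is ≥ 72 and < 76 → C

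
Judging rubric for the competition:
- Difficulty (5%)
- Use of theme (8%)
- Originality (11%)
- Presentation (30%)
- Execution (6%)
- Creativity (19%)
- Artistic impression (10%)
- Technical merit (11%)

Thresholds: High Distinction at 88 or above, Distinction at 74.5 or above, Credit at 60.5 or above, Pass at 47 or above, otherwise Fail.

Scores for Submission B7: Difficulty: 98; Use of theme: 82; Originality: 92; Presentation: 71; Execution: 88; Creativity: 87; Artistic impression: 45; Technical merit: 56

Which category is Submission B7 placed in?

Distinction

Weighted total:
  Difficulty 98 × 0.05 = 4.9
  Use of theme 82 × 0.08 = 6.56
  Originality 92 × 0.11 = 10.12
  Presentation 71 × 0.3 = 21.3
  Execution 88 × 0.06 = 5.28
  Creativity 87 × 0.19 = 16.53
  Artistic impression 45 × 0.1 = 4.5
  Technical merit 56 × 0.11 = 6.16
Sum = 75.35
75.35 is ≥ 74.5 and < 88 → Distinction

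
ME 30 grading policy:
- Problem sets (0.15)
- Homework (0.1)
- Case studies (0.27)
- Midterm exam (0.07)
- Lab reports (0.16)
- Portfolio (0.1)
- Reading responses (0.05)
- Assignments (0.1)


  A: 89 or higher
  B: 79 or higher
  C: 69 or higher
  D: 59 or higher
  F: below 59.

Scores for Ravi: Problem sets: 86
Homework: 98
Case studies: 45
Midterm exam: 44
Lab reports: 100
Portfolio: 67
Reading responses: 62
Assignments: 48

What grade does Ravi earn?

Weighted total:
  Problem sets 86 × 0.15 = 12.9
  Homework 98 × 0.1 = 9.8
  Case studies 45 × 0.27 = 12.15
  Midterm exam 44 × 0.07 = 3.08
  Lab reports 100 × 0.16 = 16
  Portfolio 67 × 0.1 = 6.7
  Reading responses 62 × 0.05 = 3.1
  Assignments 48 × 0.1 = 4.8
Sum = 68.53
68.53 is ≥ 59 and < 69 → D

D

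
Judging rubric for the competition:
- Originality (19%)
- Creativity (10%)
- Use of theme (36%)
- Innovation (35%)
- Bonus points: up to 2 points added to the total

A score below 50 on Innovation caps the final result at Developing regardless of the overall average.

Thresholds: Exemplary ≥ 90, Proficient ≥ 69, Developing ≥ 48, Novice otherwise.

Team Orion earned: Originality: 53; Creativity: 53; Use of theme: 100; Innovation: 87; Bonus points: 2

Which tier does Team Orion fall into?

Proficient

Innovation score 87 ≥ 50: minimum met.
Weighted total:
  Originality 53 × 0.19 = 10.07
  Creativity 53 × 0.1 = 5.3
  Use of theme 100 × 0.36 = 36
  Innovation 87 × 0.35 = 30.45
Sum = 81.82
Bonus points: 81.82 + 2 = 83.82
83.82 is ≥ 69 and < 90 → Proficient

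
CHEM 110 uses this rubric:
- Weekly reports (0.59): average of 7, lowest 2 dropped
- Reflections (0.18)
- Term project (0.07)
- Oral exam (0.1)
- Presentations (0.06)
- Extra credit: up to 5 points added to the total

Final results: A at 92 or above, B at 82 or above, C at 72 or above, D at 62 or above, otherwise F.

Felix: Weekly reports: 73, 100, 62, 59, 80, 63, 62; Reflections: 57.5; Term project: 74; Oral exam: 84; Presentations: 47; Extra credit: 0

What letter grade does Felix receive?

D

Weekly reports: drop 59, 62 → average of remaining 5 = 378/5 = 75.6
Weighted total:
  Weekly reports 75.6 × 0.59 = 44.604
  Reflections 57.5 × 0.18 = 10.35
  Term project 74 × 0.07 = 5.18
  Oral exam 84 × 0.1 = 8.4
  Presentations 47 × 0.06 = 2.82
Sum = 71.354
Extra credit: 71.354 + 0 = 71.354
71.354 is ≥ 62 and < 72 → D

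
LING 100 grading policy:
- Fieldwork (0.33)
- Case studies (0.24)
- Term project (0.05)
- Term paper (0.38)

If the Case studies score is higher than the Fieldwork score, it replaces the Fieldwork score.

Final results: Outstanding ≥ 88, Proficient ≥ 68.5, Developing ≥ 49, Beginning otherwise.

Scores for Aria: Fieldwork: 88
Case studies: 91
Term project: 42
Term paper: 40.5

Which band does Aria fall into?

Proficient

Case studies (91) > Fieldwork (88), so Fieldwork counts as 91.
Weighted total:
  Fieldwork 91 × 0.33 = 30.03
  Case studies 91 × 0.24 = 21.84
  Term project 42 × 0.05 = 2.1
  Term paper 40.5 × 0.38 = 15.39
Sum = 69.36
69.36 is ≥ 68.5 and < 88 → Proficient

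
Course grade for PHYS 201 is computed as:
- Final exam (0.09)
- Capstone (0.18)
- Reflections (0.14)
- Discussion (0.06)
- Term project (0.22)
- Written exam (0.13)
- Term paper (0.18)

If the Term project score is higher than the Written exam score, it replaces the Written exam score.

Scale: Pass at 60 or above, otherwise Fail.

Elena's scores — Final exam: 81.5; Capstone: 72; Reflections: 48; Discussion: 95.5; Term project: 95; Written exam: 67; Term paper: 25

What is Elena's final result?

Term project (95) > Written exam (67), so Written exam counts as 95.
Weighted total:
  Final exam 81.5 × 0.09 = 7.335
  Capstone 72 × 0.18 = 12.96
  Reflections 48 × 0.14 = 6.72
  Discussion 95.5 × 0.06 = 5.73
  Term project 95 × 0.22 = 20.9
  Written exam 95 × 0.13 = 12.35
  Term paper 25 × 0.18 = 4.5
Sum = 70.495
70.495 ≥ 60 → Pass

Pass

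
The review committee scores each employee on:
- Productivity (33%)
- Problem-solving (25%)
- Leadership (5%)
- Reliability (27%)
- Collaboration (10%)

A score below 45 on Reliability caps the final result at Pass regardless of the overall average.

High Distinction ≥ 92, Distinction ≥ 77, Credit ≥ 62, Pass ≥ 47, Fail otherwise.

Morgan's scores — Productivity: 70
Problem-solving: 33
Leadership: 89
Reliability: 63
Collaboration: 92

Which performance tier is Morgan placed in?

Reliability score 63 ≥ 45: minimum met.
Weighted total:
  Productivity 70 × 0.33 = 23.1
  Problem-solving 33 × 0.25 = 8.25
  Leadership 89 × 0.05 = 4.45
  Reliability 63 × 0.27 = 17.01
  Collaboration 92 × 0.1 = 9.2
Sum = 62.01
62.01 is ≥ 62 and < 77 → Credit

Credit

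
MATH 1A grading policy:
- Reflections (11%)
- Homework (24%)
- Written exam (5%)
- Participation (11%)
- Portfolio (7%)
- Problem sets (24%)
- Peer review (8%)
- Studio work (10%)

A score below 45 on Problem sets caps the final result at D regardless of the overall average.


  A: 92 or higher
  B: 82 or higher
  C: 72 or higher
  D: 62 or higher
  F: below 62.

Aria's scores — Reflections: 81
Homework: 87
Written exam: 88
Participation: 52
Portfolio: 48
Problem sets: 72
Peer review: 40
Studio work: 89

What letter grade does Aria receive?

C

Problem sets score 72 ≥ 45: minimum met.
Weighted total:
  Reflections 81 × 0.11 = 8.91
  Homework 87 × 0.24 = 20.88
  Written exam 88 × 0.05 = 4.4
  Participation 52 × 0.11 = 5.72
  Portfolio 48 × 0.07 = 3.36
  Problem sets 72 × 0.24 = 17.28
  Peer review 40 × 0.08 = 3.2
  Studio work 89 × 0.1 = 8.9
Sum = 72.65
72.65 is ≥ 72 and < 82 → C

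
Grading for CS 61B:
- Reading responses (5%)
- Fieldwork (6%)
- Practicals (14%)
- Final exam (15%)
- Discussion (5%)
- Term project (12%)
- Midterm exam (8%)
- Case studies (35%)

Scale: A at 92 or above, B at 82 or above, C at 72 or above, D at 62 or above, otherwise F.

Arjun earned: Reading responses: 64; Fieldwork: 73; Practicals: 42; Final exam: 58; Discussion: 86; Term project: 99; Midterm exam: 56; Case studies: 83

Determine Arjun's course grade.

D

Weighted total:
  Reading responses 64 × 0.05 = 3.2
  Fieldwork 73 × 0.06 = 4.38
  Practicals 42 × 0.14 = 5.88
  Final exam 58 × 0.15 = 8.7
  Discussion 86 × 0.05 = 4.3
  Term project 99 × 0.12 = 11.88
  Midterm exam 56 × 0.08 = 4.48
  Case studies 83 × 0.35 = 29.05
Sum = 71.87
71.87 is ≥ 62 and < 72 → D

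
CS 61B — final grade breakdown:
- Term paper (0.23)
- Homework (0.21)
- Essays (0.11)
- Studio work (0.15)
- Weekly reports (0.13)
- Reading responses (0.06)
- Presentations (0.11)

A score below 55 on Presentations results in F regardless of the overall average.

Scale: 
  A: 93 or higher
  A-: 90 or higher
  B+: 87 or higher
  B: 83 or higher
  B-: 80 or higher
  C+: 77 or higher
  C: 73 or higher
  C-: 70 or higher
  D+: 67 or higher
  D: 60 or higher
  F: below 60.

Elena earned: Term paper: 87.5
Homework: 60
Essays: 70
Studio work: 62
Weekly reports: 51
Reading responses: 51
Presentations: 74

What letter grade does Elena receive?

Presentations score 74 ≥ 55: minimum met.
Weighted total:
  Term paper 87.5 × 0.23 = 20.125
  Homework 60 × 0.21 = 12.6
  Essays 70 × 0.11 = 7.7
  Studio work 62 × 0.15 = 9.3
  Weekly reports 51 × 0.13 = 6.63
  Reading responses 51 × 0.06 = 3.06
  Presentations 74 × 0.11 = 8.14
Sum = 67.555
67.555 is ≥ 67 and < 70 → D+

D+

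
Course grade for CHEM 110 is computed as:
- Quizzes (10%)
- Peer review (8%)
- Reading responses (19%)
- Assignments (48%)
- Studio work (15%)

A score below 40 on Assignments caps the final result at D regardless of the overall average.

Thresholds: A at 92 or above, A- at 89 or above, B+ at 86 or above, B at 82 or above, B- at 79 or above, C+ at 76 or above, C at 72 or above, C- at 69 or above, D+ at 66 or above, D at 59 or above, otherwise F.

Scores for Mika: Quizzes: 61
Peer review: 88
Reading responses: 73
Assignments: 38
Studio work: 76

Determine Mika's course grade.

Assignments score 38 < 40: minimum not met.
Weighted total:
  Quizzes 61 × 0.1 = 6.1
  Peer review 88 × 0.08 = 7.04
  Reading responses 73 × 0.19 = 13.87
  Assignments 38 × 0.48 = 18.24
  Studio work 76 × 0.15 = 11.4
Sum = 56.65
56.65 would be F; cap at D applies → F.

F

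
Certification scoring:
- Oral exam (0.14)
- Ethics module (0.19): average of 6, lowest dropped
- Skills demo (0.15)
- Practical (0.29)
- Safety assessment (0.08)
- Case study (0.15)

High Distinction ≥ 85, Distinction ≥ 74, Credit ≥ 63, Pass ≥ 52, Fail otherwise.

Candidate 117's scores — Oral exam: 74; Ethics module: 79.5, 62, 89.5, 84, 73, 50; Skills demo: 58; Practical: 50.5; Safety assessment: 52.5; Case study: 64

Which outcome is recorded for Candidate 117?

Pass

Ethics module: drop 50 → average of remaining 5 = 388/5 = 77.6
Weighted total:
  Oral exam 74 × 0.14 = 10.36
  Ethics module 77.6 × 0.19 = 14.744
  Skills demo 58 × 0.15 = 8.7
  Practical 50.5 × 0.29 = 14.645
  Safety assessment 52.5 × 0.08 = 4.2
  Case study 64 × 0.15 = 9.6
Sum = 62.249
62.249 is ≥ 52 and < 63 → Pass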